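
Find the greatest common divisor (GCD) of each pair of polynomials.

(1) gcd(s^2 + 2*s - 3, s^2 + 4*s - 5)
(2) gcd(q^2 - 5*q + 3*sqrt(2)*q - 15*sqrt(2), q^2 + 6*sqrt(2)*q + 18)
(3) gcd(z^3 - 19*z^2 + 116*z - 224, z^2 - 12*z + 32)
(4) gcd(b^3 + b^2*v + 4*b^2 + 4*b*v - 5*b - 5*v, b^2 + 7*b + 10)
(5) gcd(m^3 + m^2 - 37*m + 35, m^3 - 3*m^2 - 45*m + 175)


(1) = s - 1
(2) = q + 3*sqrt(2)
(3) = z^2 - 12*z + 32
(4) = b + 5
(5) = m^2 + 2*m - 35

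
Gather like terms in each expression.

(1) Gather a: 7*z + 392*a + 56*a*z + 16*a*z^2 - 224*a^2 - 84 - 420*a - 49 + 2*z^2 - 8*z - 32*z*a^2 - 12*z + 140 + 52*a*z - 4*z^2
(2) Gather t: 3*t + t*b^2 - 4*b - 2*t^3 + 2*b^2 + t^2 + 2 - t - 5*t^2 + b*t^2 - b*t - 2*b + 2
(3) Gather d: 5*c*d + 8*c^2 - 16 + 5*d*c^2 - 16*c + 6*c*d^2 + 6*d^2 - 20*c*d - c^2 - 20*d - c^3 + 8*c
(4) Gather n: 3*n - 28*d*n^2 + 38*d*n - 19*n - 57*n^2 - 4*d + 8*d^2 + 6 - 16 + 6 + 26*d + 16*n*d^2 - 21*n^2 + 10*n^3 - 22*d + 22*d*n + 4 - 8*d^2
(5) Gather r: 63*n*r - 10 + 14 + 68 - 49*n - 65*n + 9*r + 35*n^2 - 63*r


(1) = a^2*(-32*z - 224) + a*(16*z^2 + 108*z - 28) - 2*z^2 - 13*z + 7
(2) = 2*b^2 - 6*b - 2*t^3 + t^2*(b - 4) + t*(b^2 - b + 2) + 4
(3) = -c^3 + 7*c^2 - 8*c + d^2*(6*c + 6) + d*(5*c^2 - 15*c - 20) - 16
(4) = 10*n^3 + n^2*(-28*d - 78) + n*(16*d^2 + 60*d - 16)
(5) = 35*n^2 - 114*n + r*(63*n - 54) + 72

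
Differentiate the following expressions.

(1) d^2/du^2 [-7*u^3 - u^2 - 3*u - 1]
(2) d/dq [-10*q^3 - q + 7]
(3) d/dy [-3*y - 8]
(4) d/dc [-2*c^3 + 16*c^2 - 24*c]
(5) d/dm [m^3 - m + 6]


(1) = -42*u - 2
(2) = -30*q^2 - 1
(3) = -3
(4) = -6*c^2 + 32*c - 24
(5) = 3*m^2 - 1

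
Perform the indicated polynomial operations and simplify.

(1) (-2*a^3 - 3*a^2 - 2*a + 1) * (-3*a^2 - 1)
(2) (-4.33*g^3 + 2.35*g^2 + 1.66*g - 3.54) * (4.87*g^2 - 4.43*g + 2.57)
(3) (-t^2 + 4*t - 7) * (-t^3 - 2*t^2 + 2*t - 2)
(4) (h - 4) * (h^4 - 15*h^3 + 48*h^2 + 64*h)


(1) = 6*a^5 + 9*a^4 + 8*a^3 + 2*a - 1
(2) = -21.0871*g^5 + 30.6264*g^4 - 13.4544*g^3 - 18.5541*g^2 + 19.9484*g - 9.0978
(3) = t^5 - 2*t^4 - 3*t^3 + 24*t^2 - 22*t + 14
(4) = h^5 - 19*h^4 + 108*h^3 - 128*h^2 - 256*h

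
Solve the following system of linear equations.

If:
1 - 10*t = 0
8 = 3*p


Then:
p = 8/3
t = 1/10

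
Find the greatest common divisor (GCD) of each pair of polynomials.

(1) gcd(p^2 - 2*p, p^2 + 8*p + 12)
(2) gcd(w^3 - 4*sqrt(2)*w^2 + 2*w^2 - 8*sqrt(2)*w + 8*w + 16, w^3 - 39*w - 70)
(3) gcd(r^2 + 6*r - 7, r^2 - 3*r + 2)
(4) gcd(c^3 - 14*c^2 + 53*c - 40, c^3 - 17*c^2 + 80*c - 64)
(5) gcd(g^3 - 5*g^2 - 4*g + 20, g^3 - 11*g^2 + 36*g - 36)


(1) = 1
(2) = gcd((w + 2)*(w - 2*sqrt(2))^2, (w - 7)*(w + 2)*(w + 5)) = w + 2
(3) = gcd((r - 1)*(r + 7), (r - 2)*(r - 1)) = r - 1
(4) = c^2 - 9*c + 8
(5) = gcd((g - 5)*(g - 2)*(g + 2), (g - 6)*(g - 3)*(g - 2)) = g - 2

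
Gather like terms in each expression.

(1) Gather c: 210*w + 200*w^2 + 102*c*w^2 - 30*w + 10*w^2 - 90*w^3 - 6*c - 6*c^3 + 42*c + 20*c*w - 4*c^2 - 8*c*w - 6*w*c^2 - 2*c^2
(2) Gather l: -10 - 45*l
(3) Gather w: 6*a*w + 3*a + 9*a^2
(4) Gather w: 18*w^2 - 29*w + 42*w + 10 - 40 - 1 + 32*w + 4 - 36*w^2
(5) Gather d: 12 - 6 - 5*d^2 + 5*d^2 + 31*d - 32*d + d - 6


(1) = -6*c^3 + c^2*(-6*w - 6) + c*(102*w^2 + 12*w + 36) - 90*w^3 + 210*w^2 + 180*w
(2) = -45*l - 10
(3) = 9*a^2 + 6*a*w + 3*a
(4) = -18*w^2 + 45*w - 27
(5) = 0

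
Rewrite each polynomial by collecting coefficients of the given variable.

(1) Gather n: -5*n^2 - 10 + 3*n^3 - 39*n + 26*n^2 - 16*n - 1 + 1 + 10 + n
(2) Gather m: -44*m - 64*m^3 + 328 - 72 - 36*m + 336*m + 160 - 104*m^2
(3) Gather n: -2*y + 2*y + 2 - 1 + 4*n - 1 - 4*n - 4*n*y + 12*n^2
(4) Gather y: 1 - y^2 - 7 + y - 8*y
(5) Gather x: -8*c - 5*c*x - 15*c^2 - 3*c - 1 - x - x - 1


(1) = 3*n^3 + 21*n^2 - 54*n
(2) = -64*m^3 - 104*m^2 + 256*m + 416
(3) = 12*n^2 - 4*n*y
(4) = -y^2 - 7*y - 6
(5) = -15*c^2 - 11*c + x*(-5*c - 2) - 2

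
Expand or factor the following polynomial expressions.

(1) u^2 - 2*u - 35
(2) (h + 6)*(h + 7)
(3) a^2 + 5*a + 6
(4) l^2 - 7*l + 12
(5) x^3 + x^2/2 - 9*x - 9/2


(1) = (u - 7)*(u + 5)
(2) = h^2 + 13*h + 42
(3) = (a + 2)*(a + 3)
(4) = (l - 4)*(l - 3)
(5) = (x - 3)*(x + 1/2)*(x + 3)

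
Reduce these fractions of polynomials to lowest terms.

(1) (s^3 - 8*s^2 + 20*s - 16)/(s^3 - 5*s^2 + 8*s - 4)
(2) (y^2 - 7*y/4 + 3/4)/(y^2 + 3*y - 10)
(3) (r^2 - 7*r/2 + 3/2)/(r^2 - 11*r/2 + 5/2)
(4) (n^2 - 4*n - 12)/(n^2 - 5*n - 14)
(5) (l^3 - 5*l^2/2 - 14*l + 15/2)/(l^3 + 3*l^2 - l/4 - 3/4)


(1) = (s - 4)/(s - 1)
(2) = (4*y^2 - 7*y + 3)/(4*y^2 + 12*y - 40)
(3) = (r - 3)/(r - 5)
(4) = (n - 6)/(n - 7)
(5) = (2*l - 10)/(2*l + 1)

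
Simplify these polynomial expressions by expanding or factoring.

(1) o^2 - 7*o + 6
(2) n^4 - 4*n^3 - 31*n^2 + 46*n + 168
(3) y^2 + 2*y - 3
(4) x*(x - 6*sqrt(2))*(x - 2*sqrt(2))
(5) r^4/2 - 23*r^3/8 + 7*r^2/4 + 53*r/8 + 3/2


(1) = (o - 6)*(o - 1)
(2) = (n - 7)*(n - 3)*(n + 2)*(n + 4)
(3) = (y - 1)*(y + 3)
(4) = x^3 - 8*sqrt(2)*x^2 + 24*x
(5) = (r/2 + 1/2)*(r - 4)*(r - 3)*(r + 1/4)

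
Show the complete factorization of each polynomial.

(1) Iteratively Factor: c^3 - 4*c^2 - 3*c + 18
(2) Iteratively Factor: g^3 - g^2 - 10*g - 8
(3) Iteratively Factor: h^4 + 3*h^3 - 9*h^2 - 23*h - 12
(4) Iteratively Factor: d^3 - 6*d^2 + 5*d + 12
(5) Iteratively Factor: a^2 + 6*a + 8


(1) = (c - 3)*(c^2 - c - 6) = (c - 3)*(c + 2)*(c - 3)
(2) = (g - 4)*(g^2 + 3*g + 2) = (g - 4)*(g + 1)*(g + 2)
(3) = (h - 3)*(h^3 + 6*h^2 + 9*h + 4) = (h - 3)*(h + 1)*(h^2 + 5*h + 4) = (h - 3)*(h + 1)^2*(h + 4)
(4) = (d - 4)*(d^2 - 2*d - 3) = (d - 4)*(d - 3)*(d + 1)
(5) = (a + 2)*(a + 4)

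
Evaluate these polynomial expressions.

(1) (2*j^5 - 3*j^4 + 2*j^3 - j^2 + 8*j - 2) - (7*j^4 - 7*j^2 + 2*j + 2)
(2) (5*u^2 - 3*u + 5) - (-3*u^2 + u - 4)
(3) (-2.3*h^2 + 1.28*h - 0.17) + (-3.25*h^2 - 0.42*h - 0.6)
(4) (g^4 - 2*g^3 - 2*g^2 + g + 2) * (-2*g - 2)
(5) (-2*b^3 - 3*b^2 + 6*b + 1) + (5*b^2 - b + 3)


(1) = 2*j^5 - 10*j^4 + 2*j^3 + 6*j^2 + 6*j - 4
(2) = 8*u^2 - 4*u + 9
(3) = -5.55*h^2 + 0.86*h - 0.77
(4) = -2*g^5 + 2*g^4 + 8*g^3 + 2*g^2 - 6*g - 4
(5) = -2*b^3 + 2*b^2 + 5*b + 4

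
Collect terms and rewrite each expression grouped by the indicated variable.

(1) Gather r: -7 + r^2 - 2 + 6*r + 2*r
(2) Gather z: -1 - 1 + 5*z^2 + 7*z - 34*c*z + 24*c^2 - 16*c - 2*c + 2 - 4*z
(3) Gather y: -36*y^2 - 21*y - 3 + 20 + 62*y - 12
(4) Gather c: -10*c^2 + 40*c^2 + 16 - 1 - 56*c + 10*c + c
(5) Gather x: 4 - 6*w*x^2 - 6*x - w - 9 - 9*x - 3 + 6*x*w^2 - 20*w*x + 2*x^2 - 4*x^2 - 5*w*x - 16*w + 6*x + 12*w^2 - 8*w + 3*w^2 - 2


(1) = r^2 + 8*r - 9
(2) = 24*c^2 - 18*c + 5*z^2 + z*(3 - 34*c)
(3) = -36*y^2 + 41*y + 5
(4) = 30*c^2 - 45*c + 15
(5) = 15*w^2 - 25*w + x^2*(-6*w - 2) + x*(6*w^2 - 25*w - 9) - 10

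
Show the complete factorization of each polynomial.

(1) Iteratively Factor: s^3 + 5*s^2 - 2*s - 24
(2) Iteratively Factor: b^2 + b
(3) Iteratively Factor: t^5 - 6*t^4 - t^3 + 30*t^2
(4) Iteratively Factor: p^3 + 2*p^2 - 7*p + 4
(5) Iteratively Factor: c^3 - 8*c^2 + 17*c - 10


(1) = (s + 3)*(s^2 + 2*s - 8) = (s + 3)*(s + 4)*(s - 2)
(2) = (b)*(b + 1)
(3) = (t)*(t^4 - 6*t^3 - t^2 + 30*t) = t*(t - 3)*(t^3 - 3*t^2 - 10*t) = t*(t - 5)*(t - 3)*(t^2 + 2*t) = t^2*(t - 5)*(t - 3)*(t + 2)
(4) = (p - 1)*(p^2 + 3*p - 4) = (p - 1)*(p + 4)*(p - 1)
(5) = (c - 2)*(c^2 - 6*c + 5) = (c - 2)*(c - 1)*(c - 5)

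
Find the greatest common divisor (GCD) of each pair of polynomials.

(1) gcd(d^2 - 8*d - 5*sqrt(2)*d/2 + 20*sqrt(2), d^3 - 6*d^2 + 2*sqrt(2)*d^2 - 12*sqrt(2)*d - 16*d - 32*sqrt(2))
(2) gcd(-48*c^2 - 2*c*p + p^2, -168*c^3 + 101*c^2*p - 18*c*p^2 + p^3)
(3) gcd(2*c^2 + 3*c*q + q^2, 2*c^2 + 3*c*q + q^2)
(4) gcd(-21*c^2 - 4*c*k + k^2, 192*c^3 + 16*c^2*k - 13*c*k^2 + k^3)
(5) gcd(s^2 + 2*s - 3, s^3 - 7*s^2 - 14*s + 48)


(1) = d - 8
(2) = -8*c + p
(3) = 2*c^2 + 3*c*q + q^2
(4) = gcd((-7*c + k)*(3*c + k), (-8*c + k)^2*(3*c + k)) = 3*c + k
(5) = gcd((s - 1)*(s + 3), (s - 8)*(s - 2)*(s + 3)) = s + 3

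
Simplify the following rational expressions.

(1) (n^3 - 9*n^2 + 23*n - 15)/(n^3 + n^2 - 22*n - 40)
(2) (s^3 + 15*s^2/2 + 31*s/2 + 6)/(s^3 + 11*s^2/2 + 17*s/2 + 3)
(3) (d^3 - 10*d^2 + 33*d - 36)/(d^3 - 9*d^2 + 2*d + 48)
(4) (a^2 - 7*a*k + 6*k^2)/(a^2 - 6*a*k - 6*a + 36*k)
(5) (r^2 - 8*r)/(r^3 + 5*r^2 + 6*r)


(1) = (n^2 - 4*n + 3)/(n^2 + 6*n + 8)
(2) = (s + 4)/(s + 2)
(3) = (d^2 - 7*d + 12)/(d^2 - 6*d - 16)
(4) = (a - k)/(a - 6)
(5) = (r - 8)/(r^2 + 5*r + 6)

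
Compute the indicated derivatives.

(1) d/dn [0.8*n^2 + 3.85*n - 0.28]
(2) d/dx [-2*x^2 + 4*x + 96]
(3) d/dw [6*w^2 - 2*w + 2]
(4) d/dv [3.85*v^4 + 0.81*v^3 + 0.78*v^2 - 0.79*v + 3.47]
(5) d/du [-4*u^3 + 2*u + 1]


(1) = 1.6*n + 3.85
(2) = 4 - 4*x
(3) = 12*w - 2
(4) = 15.4*v^3 + 2.43*v^2 + 1.56*v - 0.79
(5) = 2 - 12*u^2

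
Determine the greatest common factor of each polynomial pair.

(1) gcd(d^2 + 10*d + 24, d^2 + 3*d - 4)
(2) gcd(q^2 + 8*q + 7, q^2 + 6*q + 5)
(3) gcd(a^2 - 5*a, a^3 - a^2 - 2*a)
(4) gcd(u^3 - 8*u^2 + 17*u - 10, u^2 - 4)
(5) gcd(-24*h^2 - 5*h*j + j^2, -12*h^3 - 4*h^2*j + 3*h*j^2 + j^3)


(1) = d + 4
(2) = gcd((q + 1)*(q + 7), (q + 1)*(q + 5)) = q + 1
(3) = a
(4) = gcd((u - 5)*(u - 2)*(u - 1), (u - 2)*(u + 2)) = u - 2
(5) = 3*h + j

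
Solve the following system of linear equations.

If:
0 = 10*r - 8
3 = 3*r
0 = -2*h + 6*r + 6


Then:
No Solution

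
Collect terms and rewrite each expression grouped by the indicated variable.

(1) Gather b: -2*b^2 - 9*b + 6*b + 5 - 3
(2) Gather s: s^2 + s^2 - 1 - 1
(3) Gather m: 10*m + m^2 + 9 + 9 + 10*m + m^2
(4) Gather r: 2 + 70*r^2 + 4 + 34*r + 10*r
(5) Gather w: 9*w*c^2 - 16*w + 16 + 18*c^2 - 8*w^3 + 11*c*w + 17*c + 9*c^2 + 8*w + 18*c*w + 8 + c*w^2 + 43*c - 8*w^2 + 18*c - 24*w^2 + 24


(1) = -2*b^2 - 3*b + 2
(2) = 2*s^2 - 2
(3) = 2*m^2 + 20*m + 18
(4) = 70*r^2 + 44*r + 6
(5) = 27*c^2 + 78*c - 8*w^3 + w^2*(c - 32) + w*(9*c^2 + 29*c - 8) + 48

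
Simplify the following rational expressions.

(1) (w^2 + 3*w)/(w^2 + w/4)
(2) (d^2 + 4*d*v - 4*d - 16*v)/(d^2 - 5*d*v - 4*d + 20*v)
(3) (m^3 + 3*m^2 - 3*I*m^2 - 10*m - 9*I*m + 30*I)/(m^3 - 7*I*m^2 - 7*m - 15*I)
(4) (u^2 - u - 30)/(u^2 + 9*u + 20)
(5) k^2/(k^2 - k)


(1) = (4*w + 12)/(4*w + 1)
(2) = (-d - 4*v)/(-d + 5*v)
(3) = (m^2 + 3*m - 10)/(m^2 - 4*I*m + 5)
(4) = (u - 6)/(u + 4)
(5) = k/(k - 1)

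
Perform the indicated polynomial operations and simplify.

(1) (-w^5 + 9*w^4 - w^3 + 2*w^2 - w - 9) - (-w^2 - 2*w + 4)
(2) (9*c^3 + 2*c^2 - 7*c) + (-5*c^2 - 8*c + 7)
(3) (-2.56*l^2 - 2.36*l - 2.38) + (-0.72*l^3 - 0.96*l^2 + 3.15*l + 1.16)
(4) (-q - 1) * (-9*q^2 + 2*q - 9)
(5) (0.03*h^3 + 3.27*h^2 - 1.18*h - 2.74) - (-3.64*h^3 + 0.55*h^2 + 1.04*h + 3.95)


(1) = -w^5 + 9*w^4 - w^3 + 3*w^2 + w - 13
(2) = 9*c^3 - 3*c^2 - 15*c + 7
(3) = -0.72*l^3 - 3.52*l^2 + 0.79*l - 1.22
(4) = 9*q^3 + 7*q^2 + 7*q + 9
(5) = 3.67*h^3 + 2.72*h^2 - 2.22*h - 6.69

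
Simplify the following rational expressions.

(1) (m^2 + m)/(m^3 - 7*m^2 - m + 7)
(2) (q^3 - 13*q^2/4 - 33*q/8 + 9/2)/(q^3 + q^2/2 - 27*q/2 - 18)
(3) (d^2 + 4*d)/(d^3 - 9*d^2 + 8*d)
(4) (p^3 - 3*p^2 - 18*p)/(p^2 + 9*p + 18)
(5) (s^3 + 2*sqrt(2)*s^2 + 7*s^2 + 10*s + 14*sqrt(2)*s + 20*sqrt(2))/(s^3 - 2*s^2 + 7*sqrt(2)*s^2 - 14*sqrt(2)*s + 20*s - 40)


(1) = m/(m^2 - 8*m + 7)
(2) = (4*q - 3)/(4*q + 12)
(3) = (d + 4)/(d^2 - 9*d + 8)
(4) = (p^2 - 6*p)/(p + 6)
(5) = (s^2 + 7*s + 10)/(s^2 + s*(-2 + 5*sqrt(2)) - 10*sqrt(2))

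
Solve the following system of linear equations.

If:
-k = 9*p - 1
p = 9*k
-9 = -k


Then:
No Solution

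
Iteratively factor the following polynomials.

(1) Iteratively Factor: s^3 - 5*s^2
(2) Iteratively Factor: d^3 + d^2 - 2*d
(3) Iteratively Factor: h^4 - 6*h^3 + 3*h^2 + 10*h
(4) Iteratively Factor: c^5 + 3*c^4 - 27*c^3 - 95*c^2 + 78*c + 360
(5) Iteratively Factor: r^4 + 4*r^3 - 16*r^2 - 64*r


(1) = (s)*(s^2 - 5*s) = s^2*(s - 5)
(2) = (d + 2)*(d^2 - d) = (d - 1)*(d + 2)*(d)
(3) = (h + 1)*(h^3 - 7*h^2 + 10*h) = h*(h + 1)*(h^2 - 7*h + 10) = h*(h - 2)*(h + 1)*(h - 5)
(4) = (c - 5)*(c^4 + 8*c^3 + 13*c^2 - 30*c - 72) = (c - 5)*(c + 4)*(c^3 + 4*c^2 - 3*c - 18) = (c - 5)*(c + 3)*(c + 4)*(c^2 + c - 6) = (c - 5)*(c + 3)^2*(c + 4)*(c - 2)
(5) = (r - 4)*(r^3 + 8*r^2 + 16*r) = r*(r - 4)*(r^2 + 8*r + 16) = r*(r - 4)*(r + 4)*(r + 4)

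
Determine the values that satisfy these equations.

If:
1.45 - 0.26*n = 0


Then:
n = 5.58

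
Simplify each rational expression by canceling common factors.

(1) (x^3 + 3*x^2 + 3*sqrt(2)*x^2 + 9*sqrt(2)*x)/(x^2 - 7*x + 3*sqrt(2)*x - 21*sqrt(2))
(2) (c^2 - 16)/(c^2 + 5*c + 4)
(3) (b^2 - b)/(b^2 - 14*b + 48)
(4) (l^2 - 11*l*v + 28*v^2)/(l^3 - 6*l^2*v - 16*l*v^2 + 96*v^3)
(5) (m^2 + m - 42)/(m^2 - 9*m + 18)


(1) = (x^2 + 3*x)/(x - 7)
(2) = (c - 4)/(c + 1)
(3) = (b^2 - b)/(b^2 - 14*b + 48)
(4) = (-l + 7*v)/(-l^2 + 2*l*v + 24*v^2)
(5) = (m + 7)/(m - 3)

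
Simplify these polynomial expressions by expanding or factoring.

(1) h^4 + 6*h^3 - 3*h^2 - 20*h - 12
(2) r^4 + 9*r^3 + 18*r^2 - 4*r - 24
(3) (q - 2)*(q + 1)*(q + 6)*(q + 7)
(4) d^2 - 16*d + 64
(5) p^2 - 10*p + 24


(1) = (h - 2)*(h + 1)^2*(h + 6)
(2) = (r - 1)*(r + 2)^2*(r + 6)
(3) = q^4 + 12*q^3 + 27*q^2 - 68*q - 84
(4) = (d - 8)^2
(5) = (p - 6)*(p - 4)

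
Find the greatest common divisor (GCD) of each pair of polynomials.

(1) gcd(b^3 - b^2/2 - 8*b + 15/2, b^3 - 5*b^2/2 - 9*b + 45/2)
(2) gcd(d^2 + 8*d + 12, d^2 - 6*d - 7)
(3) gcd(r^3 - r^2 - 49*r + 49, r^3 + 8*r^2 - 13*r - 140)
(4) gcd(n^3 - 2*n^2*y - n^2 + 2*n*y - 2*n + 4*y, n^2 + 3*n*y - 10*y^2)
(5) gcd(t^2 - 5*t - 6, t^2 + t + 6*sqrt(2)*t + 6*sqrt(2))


(1) = b^2 + b/2 - 15/2
(2) = gcd((d + 2)*(d + 6), (d - 7)*(d + 1)) = 1
(3) = r + 7
(4) = -n + 2*y
(5) = gcd((t - 6)*(t + 1), (t + 1)*(t + 6*sqrt(2))) = t + 1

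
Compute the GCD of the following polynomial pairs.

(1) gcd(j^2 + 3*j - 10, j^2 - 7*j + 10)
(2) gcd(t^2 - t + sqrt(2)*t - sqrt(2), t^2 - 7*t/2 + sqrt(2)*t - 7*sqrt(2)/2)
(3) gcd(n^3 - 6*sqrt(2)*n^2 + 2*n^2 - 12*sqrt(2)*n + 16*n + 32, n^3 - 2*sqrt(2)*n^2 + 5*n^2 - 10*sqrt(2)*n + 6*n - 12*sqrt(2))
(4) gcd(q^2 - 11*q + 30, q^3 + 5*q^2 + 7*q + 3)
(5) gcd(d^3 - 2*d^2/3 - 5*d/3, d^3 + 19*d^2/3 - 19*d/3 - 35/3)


(1) = j - 2
(2) = gcd((t - 1)*(t + sqrt(2)), (t - 7/2)*(t + sqrt(2))) = t + sqrt(2)
(3) = gcd((n + 2)*(n - 4*sqrt(2))*(n - 2*sqrt(2)), (n + 2)*(n + 3)*(n - 2*sqrt(2))) = n^2 + n*(2 - 2*sqrt(2)) - 4*sqrt(2)
(4) = gcd((q - 6)*(q - 5), (q + 1)^2*(q + 3)) = 1
(5) = d^2 - 2*d/3 - 5/3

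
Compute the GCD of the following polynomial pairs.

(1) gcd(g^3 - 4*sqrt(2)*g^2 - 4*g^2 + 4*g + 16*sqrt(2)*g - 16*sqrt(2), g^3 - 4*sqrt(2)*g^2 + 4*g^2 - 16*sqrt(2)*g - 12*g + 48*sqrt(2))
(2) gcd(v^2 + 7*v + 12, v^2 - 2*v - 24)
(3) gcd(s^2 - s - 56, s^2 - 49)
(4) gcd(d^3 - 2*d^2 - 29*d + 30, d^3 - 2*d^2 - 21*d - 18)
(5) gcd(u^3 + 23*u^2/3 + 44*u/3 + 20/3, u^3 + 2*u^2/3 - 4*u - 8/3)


(1) = gcd((g - 2)^2*(g - 4*sqrt(2)), (g - 2)*(g + 6)*(g - 4*sqrt(2))) = g^2 + g*(-4*sqrt(2) - 2) + 8*sqrt(2)
(2) = v + 4
(3) = gcd((s - 8)*(s + 7), (s - 7)*(s + 7)) = s + 7
(4) = gcd((d - 6)*(d - 1)*(d + 5), (d - 6)*(d + 1)*(d + 3)) = d - 6
(5) = gcd((u + 2/3)*(u + 2)*(u + 5), (u - 2)*(u + 2/3)*(u + 2)) = u^2 + 8*u/3 + 4/3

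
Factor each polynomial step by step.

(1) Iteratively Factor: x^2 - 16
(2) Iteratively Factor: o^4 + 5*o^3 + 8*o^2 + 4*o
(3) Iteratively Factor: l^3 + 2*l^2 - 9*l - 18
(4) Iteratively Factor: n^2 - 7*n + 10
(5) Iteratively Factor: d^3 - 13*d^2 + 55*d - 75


(1) = (x - 4)*(x + 4)
(2) = (o)*(o^3 + 5*o^2 + 8*o + 4) = o*(o + 1)*(o^2 + 4*o + 4) = o*(o + 1)*(o + 2)*(o + 2)
(3) = (l + 3)*(l^2 - l - 6) = (l + 2)*(l + 3)*(l - 3)
(4) = (n - 2)*(n - 5)
(5) = (d - 5)*(d^2 - 8*d + 15) = (d - 5)^2*(d - 3)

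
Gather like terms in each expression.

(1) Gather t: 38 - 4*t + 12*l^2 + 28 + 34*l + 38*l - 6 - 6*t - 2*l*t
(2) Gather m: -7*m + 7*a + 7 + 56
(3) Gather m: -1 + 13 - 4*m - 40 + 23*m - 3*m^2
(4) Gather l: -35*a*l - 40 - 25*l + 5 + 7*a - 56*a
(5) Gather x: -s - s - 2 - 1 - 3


(1) = 12*l^2 + 72*l + t*(-2*l - 10) + 60
(2) = 7*a - 7*m + 63
(3) = -3*m^2 + 19*m - 28
(4) = -49*a + l*(-35*a - 25) - 35
(5) = -2*s - 6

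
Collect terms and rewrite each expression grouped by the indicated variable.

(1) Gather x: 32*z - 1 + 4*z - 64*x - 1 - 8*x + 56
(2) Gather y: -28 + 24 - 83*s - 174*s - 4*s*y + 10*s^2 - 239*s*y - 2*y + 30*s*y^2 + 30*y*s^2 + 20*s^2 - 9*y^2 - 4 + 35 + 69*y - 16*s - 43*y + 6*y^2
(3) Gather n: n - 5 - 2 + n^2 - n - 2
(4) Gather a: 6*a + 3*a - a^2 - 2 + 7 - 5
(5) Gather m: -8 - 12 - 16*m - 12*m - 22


(1) = -72*x + 36*z + 54
(2) = 30*s^2 - 273*s + y^2*(30*s - 3) + y*(30*s^2 - 243*s + 24) + 27
(3) = n^2 - 9
(4) = -a^2 + 9*a
(5) = -28*m - 42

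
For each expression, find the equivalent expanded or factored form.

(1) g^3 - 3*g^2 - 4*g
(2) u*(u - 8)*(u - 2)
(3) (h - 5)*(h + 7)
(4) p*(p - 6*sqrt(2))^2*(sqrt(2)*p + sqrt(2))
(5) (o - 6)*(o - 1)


(1) = g*(g - 4)*(g + 1)
(2) = u^3 - 10*u^2 + 16*u
(3) = h^2 + 2*h - 35
(4) = sqrt(2)*p^4 - 24*p^3 + sqrt(2)*p^3 - 24*p^2 + 72*sqrt(2)*p^2 + 72*sqrt(2)*p
(5) = o^2 - 7*o + 6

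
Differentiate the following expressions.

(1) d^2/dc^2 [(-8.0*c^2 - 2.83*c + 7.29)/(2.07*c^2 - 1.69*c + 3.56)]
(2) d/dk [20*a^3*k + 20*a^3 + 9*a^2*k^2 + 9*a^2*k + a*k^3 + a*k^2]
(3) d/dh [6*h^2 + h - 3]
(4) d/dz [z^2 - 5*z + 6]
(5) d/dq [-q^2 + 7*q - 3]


(1) = (-80.225334*c^3 + 541.143126*c^2 - 27.886626*c - 302.631422)/(8.869743*c^6 - 21.724443*c^5 + 63.499113*c^4 - 79.550497*c^3 + 109.206204*c^2 - 64.255152*c + 45.118016)
(2) = a*(20*a^2 + 18*a*k + 9*a + 3*k^2 + 2*k)
(3) = 12*h + 1
(4) = 2*z - 5
(5) = 7 - 2*q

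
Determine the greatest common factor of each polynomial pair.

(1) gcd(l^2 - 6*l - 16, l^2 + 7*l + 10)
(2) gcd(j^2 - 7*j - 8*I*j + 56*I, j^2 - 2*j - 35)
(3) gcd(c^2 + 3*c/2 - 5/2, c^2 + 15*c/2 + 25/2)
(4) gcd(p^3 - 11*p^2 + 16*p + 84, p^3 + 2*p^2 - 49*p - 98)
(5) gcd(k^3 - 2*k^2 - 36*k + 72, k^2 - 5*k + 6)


(1) = l + 2
(2) = gcd((j - 7)*(j - 8*I), (j - 7)*(j + 5)) = j - 7
(3) = c + 5/2
(4) = gcd((p - 7)*(p - 6)*(p + 2), (p - 7)*(p + 2)*(p + 7)) = p^2 - 5*p - 14
(5) = k - 2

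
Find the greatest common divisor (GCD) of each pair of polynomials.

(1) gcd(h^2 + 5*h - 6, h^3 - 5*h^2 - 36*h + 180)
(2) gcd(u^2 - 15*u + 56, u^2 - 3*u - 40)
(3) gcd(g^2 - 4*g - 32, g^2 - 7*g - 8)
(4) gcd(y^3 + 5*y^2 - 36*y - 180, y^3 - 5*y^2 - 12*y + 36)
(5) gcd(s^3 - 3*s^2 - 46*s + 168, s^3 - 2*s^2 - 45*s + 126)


(1) = h + 6
(2) = gcd((u - 8)*(u - 7), (u - 8)*(u + 5)) = u - 8
(3) = gcd((g - 8)*(g + 4), (g - 8)*(g + 1)) = g - 8
(4) = gcd((y - 6)*(y + 5)*(y + 6), (y - 6)*(y - 2)*(y + 3)) = y - 6
(5) = gcd((s - 6)*(s - 4)*(s + 7), (s - 6)*(s - 3)*(s + 7)) = s^2 + s - 42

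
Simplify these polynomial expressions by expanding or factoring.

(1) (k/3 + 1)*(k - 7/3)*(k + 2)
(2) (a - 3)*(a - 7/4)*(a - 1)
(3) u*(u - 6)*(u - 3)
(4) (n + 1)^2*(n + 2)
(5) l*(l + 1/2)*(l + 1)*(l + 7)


(1) = k^3/3 + 8*k^2/9 - 17*k/9 - 14/3
(2) = a^3 - 23*a^2/4 + 10*a - 21/4
(3) = u^3 - 9*u^2 + 18*u
(4) = n^3 + 4*n^2 + 5*n + 2
(5) = l^4 + 17*l^3/2 + 11*l^2 + 7*l/2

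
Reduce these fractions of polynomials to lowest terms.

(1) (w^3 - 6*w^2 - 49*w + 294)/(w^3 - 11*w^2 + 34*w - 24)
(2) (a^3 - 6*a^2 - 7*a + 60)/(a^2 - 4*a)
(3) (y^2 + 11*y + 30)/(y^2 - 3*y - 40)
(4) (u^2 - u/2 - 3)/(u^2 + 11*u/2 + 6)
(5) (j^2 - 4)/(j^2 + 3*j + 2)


(1) = (w^2 - 49)/(w^2 - 5*w + 4)
(2) = (a^2 - 2*a - 15)/a
(3) = (y + 6)/(y - 8)
(4) = (u - 2)/(u + 4)
(5) = (j - 2)/(j + 1)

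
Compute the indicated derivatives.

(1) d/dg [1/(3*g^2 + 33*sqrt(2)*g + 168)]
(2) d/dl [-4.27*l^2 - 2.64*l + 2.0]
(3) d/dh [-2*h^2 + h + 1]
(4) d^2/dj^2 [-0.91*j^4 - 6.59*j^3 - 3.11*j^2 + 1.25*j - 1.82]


(1) = (-2*g - 11*sqrt(2))/(3*(g^2 + 11*sqrt(2)*g + 56)^2)
(2) = -8.54*l - 2.64
(3) = 1 - 4*h
(4) = -10.92*j^2 - 39.54*j - 6.22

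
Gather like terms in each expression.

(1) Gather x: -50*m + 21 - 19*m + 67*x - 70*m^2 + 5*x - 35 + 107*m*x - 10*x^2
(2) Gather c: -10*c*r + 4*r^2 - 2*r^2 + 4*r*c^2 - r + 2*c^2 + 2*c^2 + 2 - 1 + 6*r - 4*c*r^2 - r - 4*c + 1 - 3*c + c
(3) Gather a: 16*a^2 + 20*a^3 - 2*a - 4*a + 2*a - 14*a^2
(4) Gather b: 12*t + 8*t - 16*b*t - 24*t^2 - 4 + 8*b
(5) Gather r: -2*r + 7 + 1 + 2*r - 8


(1) = -70*m^2 - 69*m - 10*x^2 + x*(107*m + 72) - 14
(2) = c^2*(4*r + 4) + c*(-4*r^2 - 10*r - 6) + 2*r^2 + 4*r + 2
(3) = 20*a^3 + 2*a^2 - 4*a
(4) = b*(8 - 16*t) - 24*t^2 + 20*t - 4
(5) = 0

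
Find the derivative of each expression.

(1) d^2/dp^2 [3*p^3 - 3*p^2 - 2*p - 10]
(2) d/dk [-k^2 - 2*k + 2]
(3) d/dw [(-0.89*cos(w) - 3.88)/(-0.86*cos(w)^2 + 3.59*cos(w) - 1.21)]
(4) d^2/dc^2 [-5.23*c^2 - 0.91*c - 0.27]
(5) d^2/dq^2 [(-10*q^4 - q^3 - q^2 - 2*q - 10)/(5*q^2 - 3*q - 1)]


(1) = 18*p - 6
(2) = -2*k - 2
(3) = (0.7654*cos(w)^2 + 6.6736*cos(w) - 15.0061)*sin(w)/(0.7396*cos(w)^4 - 6.1748*cos(w)^3 + 14.9693*cos(w)^2 - 8.6878*cos(w) + 1.4641)
(4) = -10.4600000000000
(5) = 2*(-250*q^6 + 450*q^5 - 120*q^4 - 319*q^3 - 834*q^2 + 417*q - 135)/(125*q^6 - 225*q^5 + 60*q^4 + 63*q^3 - 12*q^2 - 9*q - 1)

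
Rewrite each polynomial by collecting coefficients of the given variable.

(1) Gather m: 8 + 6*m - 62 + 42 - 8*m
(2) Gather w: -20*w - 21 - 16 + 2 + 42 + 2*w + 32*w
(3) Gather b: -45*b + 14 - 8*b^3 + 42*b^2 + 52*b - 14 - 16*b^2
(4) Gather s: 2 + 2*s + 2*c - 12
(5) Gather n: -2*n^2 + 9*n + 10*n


(1) = -2*m - 12
(2) = 14*w + 7
(3) = -8*b^3 + 26*b^2 + 7*b
(4) = 2*c + 2*s - 10
(5) = -2*n^2 + 19*n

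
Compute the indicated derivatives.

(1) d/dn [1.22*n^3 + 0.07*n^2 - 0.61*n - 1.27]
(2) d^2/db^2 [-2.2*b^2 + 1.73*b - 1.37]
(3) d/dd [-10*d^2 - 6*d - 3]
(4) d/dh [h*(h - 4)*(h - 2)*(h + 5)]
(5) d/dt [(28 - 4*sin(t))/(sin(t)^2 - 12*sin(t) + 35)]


(1) = 3.66*n^2 + 0.14*n - 0.61
(2) = -4.40000000000000
(3) = -20*d - 6
(4) = 4*h^3 - 3*h^2 - 44*h + 40
(5) = 4*cos(t)/(sin(t) - 5)^2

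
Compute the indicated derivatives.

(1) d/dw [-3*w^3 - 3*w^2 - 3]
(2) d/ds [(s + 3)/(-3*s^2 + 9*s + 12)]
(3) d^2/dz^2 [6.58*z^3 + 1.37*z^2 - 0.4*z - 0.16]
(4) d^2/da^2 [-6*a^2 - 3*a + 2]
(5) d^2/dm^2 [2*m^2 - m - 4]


(1) = 3*w*(-3*w - 2)
(2) = (-s^2 + 3*s + (s + 3)*(2*s - 3) + 4)/(3*(-s^2 + 3*s + 4)^2)
(3) = 39.48*z + 2.74
(4) = -12
(5) = 4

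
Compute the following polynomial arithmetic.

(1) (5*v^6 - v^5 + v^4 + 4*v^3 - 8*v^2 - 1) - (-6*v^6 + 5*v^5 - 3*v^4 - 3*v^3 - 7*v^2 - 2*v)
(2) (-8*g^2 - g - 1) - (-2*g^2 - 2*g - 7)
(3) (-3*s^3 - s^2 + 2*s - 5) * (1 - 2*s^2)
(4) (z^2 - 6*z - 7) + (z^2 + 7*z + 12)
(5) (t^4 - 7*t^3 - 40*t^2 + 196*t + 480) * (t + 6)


(1) = 11*v^6 - 6*v^5 + 4*v^4 + 7*v^3 - v^2 + 2*v - 1
(2) = -6*g^2 + g + 6
(3) = 6*s^5 + 2*s^4 - 7*s^3 + 9*s^2 + 2*s - 5
(4) = 2*z^2 + z + 5
(5) = t^5 - t^4 - 82*t^3 - 44*t^2 + 1656*t + 2880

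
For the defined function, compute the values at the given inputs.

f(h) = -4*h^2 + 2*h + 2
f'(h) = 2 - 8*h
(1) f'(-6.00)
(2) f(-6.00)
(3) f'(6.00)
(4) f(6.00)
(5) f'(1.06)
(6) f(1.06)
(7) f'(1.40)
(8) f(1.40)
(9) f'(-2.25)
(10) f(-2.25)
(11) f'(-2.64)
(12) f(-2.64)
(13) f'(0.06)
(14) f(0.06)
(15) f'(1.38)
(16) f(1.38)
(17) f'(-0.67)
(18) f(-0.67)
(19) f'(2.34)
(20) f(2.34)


(1) = 50.00
(2) = -154.00
(3) = -46.00
(4) = -130.00
(5) = -6.48
(6) = -0.37
(7) = -9.20
(8) = -3.04
(9) = 20.00
(10) = -22.75
(11) = 23.12
(12) = -31.16
(13) = 1.52
(14) = 2.11
(15) = -9.04
(16) = -2.86
(17) = 7.36
(18) = -1.14
(19) = -16.72
(20) = -15.22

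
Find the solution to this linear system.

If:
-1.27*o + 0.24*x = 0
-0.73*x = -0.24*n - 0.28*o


Then:
n = 2.82119422572178*x
o = 0.188976377952756*x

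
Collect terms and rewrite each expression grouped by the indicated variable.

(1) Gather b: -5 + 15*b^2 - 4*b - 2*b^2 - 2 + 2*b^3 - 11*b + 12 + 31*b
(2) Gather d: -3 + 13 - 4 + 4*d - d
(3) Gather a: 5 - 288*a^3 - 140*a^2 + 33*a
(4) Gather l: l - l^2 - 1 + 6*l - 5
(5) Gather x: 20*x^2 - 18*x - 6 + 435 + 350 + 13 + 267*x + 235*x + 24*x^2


(1) = 2*b^3 + 13*b^2 + 16*b + 5
(2) = 3*d + 6
(3) = -288*a^3 - 140*a^2 + 33*a + 5
(4) = -l^2 + 7*l - 6
(5) = 44*x^2 + 484*x + 792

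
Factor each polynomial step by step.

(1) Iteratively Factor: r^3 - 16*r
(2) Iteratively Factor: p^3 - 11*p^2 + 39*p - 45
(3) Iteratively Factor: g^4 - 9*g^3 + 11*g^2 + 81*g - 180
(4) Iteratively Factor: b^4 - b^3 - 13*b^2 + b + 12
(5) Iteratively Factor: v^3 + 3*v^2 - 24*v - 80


(1) = (r + 4)*(r^2 - 4*r) = (r - 4)*(r + 4)*(r)
(2) = (p - 5)*(p^2 - 6*p + 9) = (p - 5)*(p - 3)*(p - 3)
(3) = (g - 4)*(g^3 - 5*g^2 - 9*g + 45) = (g - 4)*(g + 3)*(g^2 - 8*g + 15) = (g - 5)*(g - 4)*(g + 3)*(g - 3)
(4) = (b + 1)*(b^3 - 2*b^2 - 11*b + 12) = (b + 1)*(b + 3)*(b^2 - 5*b + 4) = (b - 4)*(b + 1)*(b + 3)*(b - 1)
(5) = (v - 5)*(v^2 + 8*v + 16) = (v - 5)*(v + 4)*(v + 4)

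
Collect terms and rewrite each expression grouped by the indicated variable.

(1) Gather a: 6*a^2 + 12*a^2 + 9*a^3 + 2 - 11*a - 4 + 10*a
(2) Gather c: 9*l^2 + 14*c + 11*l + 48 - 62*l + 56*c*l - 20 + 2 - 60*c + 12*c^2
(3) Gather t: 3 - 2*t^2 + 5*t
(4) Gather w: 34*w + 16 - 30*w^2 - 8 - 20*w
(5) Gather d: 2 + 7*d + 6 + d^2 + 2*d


(1) = 9*a^3 + 18*a^2 - a - 2
(2) = 12*c^2 + c*(56*l - 46) + 9*l^2 - 51*l + 30
(3) = -2*t^2 + 5*t + 3
(4) = -30*w^2 + 14*w + 8
(5) = d^2 + 9*d + 8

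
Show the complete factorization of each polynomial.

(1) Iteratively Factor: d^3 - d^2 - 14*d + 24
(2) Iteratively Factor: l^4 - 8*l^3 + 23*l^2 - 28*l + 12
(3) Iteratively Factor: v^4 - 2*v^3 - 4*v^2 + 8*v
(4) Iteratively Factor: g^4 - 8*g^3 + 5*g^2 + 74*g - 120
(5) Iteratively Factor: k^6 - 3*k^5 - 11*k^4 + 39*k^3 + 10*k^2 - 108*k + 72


(1) = (d - 3)*(d^2 + 2*d - 8) = (d - 3)*(d - 2)*(d + 4)
(2) = (l - 2)*(l^3 - 6*l^2 + 11*l - 6) = (l - 2)^2*(l^2 - 4*l + 3) = (l - 2)^2*(l - 1)*(l - 3)
(3) = (v - 2)*(v^3 - 4*v) = v*(v - 2)*(v^2 - 4) = v*(v - 2)*(v + 2)*(v - 2)
(4) = (g - 2)*(g^3 - 6*g^2 - 7*g + 60) = (g - 2)*(g + 3)*(g^2 - 9*g + 20) = (g - 4)*(g - 2)*(g + 3)*(g - 5)
(5) = (k - 2)*(k^5 - k^4 - 13*k^3 + 13*k^2 + 36*k - 36) = (k - 2)*(k + 3)*(k^4 - 4*k^3 - k^2 + 16*k - 12) = (k - 3)*(k - 2)*(k + 3)*(k^3 - k^2 - 4*k + 4) = (k - 3)*(k - 2)*(k - 1)*(k + 3)*(k^2 - 4) = (k - 3)*(k - 2)*(k - 1)*(k + 2)*(k + 3)*(k - 2)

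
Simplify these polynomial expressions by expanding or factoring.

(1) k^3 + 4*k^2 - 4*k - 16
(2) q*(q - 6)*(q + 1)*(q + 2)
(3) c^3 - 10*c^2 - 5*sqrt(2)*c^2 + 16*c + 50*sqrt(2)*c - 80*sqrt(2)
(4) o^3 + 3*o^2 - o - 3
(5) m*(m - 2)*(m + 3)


(1) = (k - 2)*(k + 2)*(k + 4)
(2) = q^4 - 3*q^3 - 16*q^2 - 12*q
(3) = (c - 8)*(c - 2)*(c - 5*sqrt(2))
(4) = (o - 1)*(o + 1)*(o + 3)
(5) = m^3 + m^2 - 6*m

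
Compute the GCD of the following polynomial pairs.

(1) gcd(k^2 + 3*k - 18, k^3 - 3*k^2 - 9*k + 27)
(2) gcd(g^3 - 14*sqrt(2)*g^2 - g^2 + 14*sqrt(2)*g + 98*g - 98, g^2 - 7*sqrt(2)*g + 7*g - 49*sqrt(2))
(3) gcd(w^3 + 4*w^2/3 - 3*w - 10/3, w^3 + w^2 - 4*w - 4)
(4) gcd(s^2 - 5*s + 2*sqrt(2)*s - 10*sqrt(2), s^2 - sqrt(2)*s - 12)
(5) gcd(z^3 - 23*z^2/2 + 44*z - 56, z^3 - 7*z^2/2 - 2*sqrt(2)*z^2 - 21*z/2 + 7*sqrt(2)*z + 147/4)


(1) = gcd((k - 3)*(k + 6), (k - 3)^2*(k + 3)) = k - 3
(2) = g - 7*sqrt(2)
(3) = w^2 + 3*w + 2
(4) = gcd((s - 5)*(s + 2*sqrt(2)), (s - 3*sqrt(2))*(s + 2*sqrt(2))) = s + 2*sqrt(2)
(5) = gcd((z - 4)^2*(z - 7/2), (z - 7/2)*(z - 7*sqrt(2)/2)*(z + 3*sqrt(2)/2)) = z - 7/2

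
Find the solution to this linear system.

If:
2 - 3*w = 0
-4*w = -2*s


Then:
s = 4/3
w = 2/3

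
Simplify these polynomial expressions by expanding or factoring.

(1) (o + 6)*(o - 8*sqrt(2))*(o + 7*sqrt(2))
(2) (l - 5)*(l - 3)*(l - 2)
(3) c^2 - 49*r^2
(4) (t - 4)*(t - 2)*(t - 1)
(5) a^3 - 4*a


(1) = o^3 - sqrt(2)*o^2 + 6*o^2 - 112*o - 6*sqrt(2)*o - 672
(2) = l^3 - 10*l^2 + 31*l - 30
(3) = (c - 7*r)*(c + 7*r)
(4) = t^3 - 7*t^2 + 14*t - 8
(5) = a*(a - 2)*(a + 2)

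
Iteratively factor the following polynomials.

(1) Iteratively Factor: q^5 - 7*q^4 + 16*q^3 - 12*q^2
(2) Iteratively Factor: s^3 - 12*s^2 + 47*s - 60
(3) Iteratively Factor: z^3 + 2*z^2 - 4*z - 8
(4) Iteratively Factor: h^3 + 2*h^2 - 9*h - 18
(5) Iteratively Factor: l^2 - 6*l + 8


(1) = (q)*(q^4 - 7*q^3 + 16*q^2 - 12*q) = q^2*(q^3 - 7*q^2 + 16*q - 12) = q^2*(q - 2)*(q^2 - 5*q + 6) = q^2*(q - 3)*(q - 2)*(q - 2)
(2) = (s - 4)*(s^2 - 8*s + 15) = (s - 4)*(s - 3)*(s - 5)
(3) = (z - 2)*(z^2 + 4*z + 4) = (z - 2)*(z + 2)*(z + 2)
(4) = (h + 2)*(h^2 - 9) = (h + 2)*(h + 3)*(h - 3)
(5) = (l - 4)*(l - 2)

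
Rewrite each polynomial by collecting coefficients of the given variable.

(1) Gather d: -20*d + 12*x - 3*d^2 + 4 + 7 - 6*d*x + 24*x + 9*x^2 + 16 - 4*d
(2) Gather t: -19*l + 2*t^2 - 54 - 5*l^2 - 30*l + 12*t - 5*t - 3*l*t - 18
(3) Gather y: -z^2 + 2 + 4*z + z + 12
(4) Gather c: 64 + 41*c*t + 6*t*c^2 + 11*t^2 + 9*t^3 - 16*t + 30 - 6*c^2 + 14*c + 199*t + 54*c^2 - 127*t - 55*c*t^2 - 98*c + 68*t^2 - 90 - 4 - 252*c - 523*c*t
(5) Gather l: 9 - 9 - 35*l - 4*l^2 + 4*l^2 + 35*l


(1) = -3*d^2 + d*(-6*x - 24) + 9*x^2 + 36*x + 27
(2) = -5*l^2 - 49*l + 2*t^2 + t*(7 - 3*l) - 72
(3) = -z^2 + 5*z + 14
(4) = c^2*(6*t + 48) + c*(-55*t^2 - 482*t - 336) + 9*t^3 + 79*t^2 + 56*t
(5) = 0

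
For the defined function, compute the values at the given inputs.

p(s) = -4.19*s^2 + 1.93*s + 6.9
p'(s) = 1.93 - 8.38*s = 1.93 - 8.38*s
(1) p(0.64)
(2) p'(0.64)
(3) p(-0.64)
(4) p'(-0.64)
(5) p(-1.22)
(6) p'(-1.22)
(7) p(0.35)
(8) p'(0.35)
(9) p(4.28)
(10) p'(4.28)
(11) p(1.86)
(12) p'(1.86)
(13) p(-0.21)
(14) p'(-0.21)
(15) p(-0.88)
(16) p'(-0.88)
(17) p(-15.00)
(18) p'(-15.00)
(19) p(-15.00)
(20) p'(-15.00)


(1) = 6.42
(2) = -3.43
(3) = 3.95
(4) = 7.29
(5) = -1.69
(6) = 12.15
(7) = 7.06
(8) = -1.00
(9) = -61.59
(10) = -33.94
(11) = -4.01
(12) = -13.66
(13) = 6.31
(14) = 3.69
(15) = 1.96
(16) = 9.30
(17) = -964.80
(18) = 127.63
(19) = -964.80
(20) = 127.63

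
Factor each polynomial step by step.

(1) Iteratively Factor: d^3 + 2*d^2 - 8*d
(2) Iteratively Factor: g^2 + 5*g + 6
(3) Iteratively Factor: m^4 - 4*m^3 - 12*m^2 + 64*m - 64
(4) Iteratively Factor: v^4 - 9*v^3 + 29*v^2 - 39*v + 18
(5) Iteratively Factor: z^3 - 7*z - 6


(1) = (d + 4)*(d^2 - 2*d) = (d - 2)*(d + 4)*(d)
(2) = (g + 2)*(g + 3)
(3) = (m - 4)*(m^3 - 12*m + 16) = (m - 4)*(m + 4)*(m^2 - 4*m + 4) = (m - 4)*(m - 2)*(m + 4)*(m - 2)
(4) = (v - 3)*(v^3 - 6*v^2 + 11*v - 6) = (v - 3)*(v - 1)*(v^2 - 5*v + 6) = (v - 3)^2*(v - 1)*(v - 2)
(5) = (z - 3)*(z^2 + 3*z + 2) = (z - 3)*(z + 2)*(z + 1)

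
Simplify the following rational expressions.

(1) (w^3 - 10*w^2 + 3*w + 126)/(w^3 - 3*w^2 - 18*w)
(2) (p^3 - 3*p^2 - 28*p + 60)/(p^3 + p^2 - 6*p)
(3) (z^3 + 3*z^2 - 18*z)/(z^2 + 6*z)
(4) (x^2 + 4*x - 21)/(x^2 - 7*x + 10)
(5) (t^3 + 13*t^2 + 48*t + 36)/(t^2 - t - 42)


(1) = (w - 7)/w
(2) = (p^2 - p - 30)/(p^2 + 3*p)
(3) = z - 3
(4) = (x^2 + 4*x - 21)/(x^2 - 7*x + 10)
(5) = (t^2 + 7*t + 6)/(t - 7)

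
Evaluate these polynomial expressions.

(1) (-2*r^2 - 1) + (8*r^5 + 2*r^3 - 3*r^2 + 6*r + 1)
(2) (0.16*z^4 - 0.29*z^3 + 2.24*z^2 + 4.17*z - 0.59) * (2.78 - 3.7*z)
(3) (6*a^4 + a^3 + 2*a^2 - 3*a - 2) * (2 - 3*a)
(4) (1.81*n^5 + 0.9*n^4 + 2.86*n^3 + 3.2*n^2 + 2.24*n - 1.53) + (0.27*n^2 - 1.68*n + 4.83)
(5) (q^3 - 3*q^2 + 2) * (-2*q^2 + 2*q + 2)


(1) = 8*r^5 + 2*r^3 - 5*r^2 + 6*r
(2) = -0.592*z^5 + 1.5178*z^4 - 9.0942*z^3 - 9.2018*z^2 + 13.7756*z - 1.6402
(3) = -18*a^5 + 9*a^4 - 4*a^3 + 13*a^2 - 4
(4) = 1.81*n^5 + 0.9*n^4 + 2.86*n^3 + 3.47*n^2 + 0.56*n + 3.3
(5) = -2*q^5 + 8*q^4 - 4*q^3 - 10*q^2 + 4*q + 4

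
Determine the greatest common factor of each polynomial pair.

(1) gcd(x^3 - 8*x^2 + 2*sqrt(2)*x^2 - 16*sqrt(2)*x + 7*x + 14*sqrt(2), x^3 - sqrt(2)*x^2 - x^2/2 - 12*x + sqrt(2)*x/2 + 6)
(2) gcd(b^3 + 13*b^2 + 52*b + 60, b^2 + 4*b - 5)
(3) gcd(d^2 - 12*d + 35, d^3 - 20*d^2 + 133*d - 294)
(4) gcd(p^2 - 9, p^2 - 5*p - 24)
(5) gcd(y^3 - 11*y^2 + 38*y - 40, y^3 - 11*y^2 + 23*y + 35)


(1) = gcd((x - 7)*(x - 1)*(x + 2*sqrt(2)), (x - 1/2)*(x - 3*sqrt(2))*(x + 2*sqrt(2))) = x + 2*sqrt(2)
(2) = gcd((b + 2)*(b + 5)*(b + 6), (b - 1)*(b + 5)) = b + 5
(3) = gcd((d - 7)*(d - 5), (d - 7)^2*(d - 6)) = d - 7
(4) = p + 3
(5) = y - 5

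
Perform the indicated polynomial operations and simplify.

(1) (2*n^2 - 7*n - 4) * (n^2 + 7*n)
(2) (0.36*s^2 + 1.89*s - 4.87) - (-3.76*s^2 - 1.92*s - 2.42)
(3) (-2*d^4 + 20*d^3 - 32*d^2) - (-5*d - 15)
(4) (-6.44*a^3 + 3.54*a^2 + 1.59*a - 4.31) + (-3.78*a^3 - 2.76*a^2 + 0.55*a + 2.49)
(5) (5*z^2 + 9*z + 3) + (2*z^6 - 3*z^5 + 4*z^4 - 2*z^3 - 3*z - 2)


(1) = 2*n^4 + 7*n^3 - 53*n^2 - 28*n
(2) = 4.12*s^2 + 3.81*s - 2.45
(3) = -2*d^4 + 20*d^3 - 32*d^2 + 5*d + 15
(4) = -10.22*a^3 + 0.78*a^2 + 2.14*a - 1.82
(5) = 2*z^6 - 3*z^5 + 4*z^4 - 2*z^3 + 5*z^2 + 6*z + 1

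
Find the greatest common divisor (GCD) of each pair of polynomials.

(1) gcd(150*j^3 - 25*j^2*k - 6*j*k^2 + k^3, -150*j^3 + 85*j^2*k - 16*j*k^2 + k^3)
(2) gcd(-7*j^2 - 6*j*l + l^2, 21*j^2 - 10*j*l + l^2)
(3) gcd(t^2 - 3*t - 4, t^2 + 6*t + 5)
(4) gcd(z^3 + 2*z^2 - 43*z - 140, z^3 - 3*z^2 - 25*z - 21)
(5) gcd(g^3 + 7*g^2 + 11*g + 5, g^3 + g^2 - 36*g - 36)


(1) = 30*j^2 - 11*j*k + k^2
(2) = gcd((-7*j + l)*(j + l), (-7*j + l)*(-3*j + l)) = 7*j - l
(3) = gcd((t - 4)*(t + 1), (t + 1)*(t + 5)) = t + 1
(4) = gcd((z - 7)*(z + 4)*(z + 5), (z - 7)*(z + 1)*(z + 3)) = z - 7
(5) = gcd((g + 1)^2*(g + 5), (g - 6)*(g + 1)*(g + 6)) = g + 1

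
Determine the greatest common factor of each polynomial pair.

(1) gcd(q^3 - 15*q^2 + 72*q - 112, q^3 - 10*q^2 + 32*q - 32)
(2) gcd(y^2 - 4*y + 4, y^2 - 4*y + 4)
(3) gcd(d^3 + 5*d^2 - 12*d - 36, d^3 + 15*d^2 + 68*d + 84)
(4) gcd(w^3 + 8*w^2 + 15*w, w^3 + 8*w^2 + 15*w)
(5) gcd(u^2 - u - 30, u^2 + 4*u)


(1) = q^2 - 8*q + 16
(2) = y^2 - 4*y + 4
(3) = gcd((d - 3)*(d + 2)*(d + 6), (d + 2)*(d + 6)*(d + 7)) = d^2 + 8*d + 12
(4) = w^3 + 8*w^2 + 15*w
(5) = gcd((u - 6)*(u + 5), u*(u + 4)) = 1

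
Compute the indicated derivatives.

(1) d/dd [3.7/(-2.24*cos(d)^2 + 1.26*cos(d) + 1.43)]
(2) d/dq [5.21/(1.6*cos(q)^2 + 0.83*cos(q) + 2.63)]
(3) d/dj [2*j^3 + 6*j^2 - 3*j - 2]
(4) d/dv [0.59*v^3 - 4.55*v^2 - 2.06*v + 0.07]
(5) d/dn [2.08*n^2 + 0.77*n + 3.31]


(1) = (4.662 - 16.576*cos(d))*sin(d)/(-2.24*cos(d)^2 + 1.26*cos(d) + 1.43)^2
(2) = (16.672*cos(q) + 4.3243)*sin(q)/(1.6*cos(q)^2 + 0.83*cos(q) + 2.63)^2
(3) = 6*j^2 + 12*j - 3
(4) = 1.77*v^2 - 9.1*v - 2.06
(5) = 4.16*n + 0.77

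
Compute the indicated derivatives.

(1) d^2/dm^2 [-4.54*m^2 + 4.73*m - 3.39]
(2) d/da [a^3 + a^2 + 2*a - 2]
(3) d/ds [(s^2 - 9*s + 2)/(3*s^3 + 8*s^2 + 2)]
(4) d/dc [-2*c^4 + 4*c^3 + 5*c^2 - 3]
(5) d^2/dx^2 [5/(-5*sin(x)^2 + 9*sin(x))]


(1) = -9.08000000000000
(2) = 3*a^2 + 2*a + 2
(3) = (-s*(9*s + 16)*(s^2 - 9*s + 2) + (2*s - 9)*(3*s^3 + 8*s^2 + 2))/(3*s^3 + 8*s^2 + 2)^2
(4) = 2*c*(-4*c^2 + 6*c + 5)
(5) = 5*(100*sin(x) - 135 - 69/sin(x) + 270/sin(x)^2 - 162/sin(x)^3)/(5*sin(x) - 9)^3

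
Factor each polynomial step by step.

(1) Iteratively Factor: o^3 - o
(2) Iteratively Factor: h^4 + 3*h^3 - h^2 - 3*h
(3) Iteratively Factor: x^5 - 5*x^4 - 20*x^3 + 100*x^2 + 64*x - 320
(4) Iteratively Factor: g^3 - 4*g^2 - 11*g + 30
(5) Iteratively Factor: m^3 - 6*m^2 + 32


(1) = (o - 1)*(o^2 + o) = (o - 1)*(o + 1)*(o)
(2) = (h - 1)*(h^3 + 4*h^2 + 3*h) = h*(h - 1)*(h^2 + 4*h + 3) = h*(h - 1)*(h + 1)*(h + 3)
(3) = (x - 5)*(x^4 - 20*x^2 + 64) = (x - 5)*(x + 4)*(x^3 - 4*x^2 - 4*x + 16) = (x - 5)*(x - 2)*(x + 4)*(x^2 - 2*x - 8) = (x - 5)*(x - 4)*(x - 2)*(x + 4)*(x + 2)
(4) = (g + 3)*(g^2 - 7*g + 10) = (g - 5)*(g + 3)*(g - 2)
(5) = (m + 2)*(m^2 - 8*m + 16) = (m - 4)*(m + 2)*(m - 4)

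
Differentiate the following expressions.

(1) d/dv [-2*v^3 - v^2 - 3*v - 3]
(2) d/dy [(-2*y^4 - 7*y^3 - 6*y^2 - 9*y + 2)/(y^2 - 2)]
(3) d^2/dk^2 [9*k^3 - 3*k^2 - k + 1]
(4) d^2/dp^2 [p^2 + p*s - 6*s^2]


(1) = -6*v^2 - 2*v - 3
(2) = (-4*y^5 - 7*y^4 + 16*y^3 + 51*y^2 + 20*y + 18)/(y^4 - 4*y^2 + 4)
(3) = 54*k - 6
(4) = 2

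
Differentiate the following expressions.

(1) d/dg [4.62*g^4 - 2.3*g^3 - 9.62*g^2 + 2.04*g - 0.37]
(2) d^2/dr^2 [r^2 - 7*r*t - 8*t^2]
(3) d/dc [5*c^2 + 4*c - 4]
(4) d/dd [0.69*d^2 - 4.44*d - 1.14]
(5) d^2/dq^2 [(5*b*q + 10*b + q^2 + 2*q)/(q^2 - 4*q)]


(1) = 18.48*g^3 - 6.9*g^2 - 19.24*g + 2.04
(2) = 2
(3) = 10*c + 4
(4) = 1.38*d - 4.44
(5) = 2*(5*b*q^3 + 30*b*q^2 - 120*b*q + 160*b + 6*q^3)/(q^3*(q^3 - 12*q^2 + 48*q - 64))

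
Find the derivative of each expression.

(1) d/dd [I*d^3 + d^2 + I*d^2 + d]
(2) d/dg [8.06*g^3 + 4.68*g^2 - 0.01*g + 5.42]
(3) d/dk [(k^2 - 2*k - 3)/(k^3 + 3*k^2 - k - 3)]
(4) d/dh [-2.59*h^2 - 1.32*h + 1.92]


(1) = 3*I*d^2 + 2*d*(1 + I) + 1
(2) = 24.18*g^2 + 9.36*g - 0.01
(3) = (-k^2 + 6*k + 3)/(k^4 + 4*k^3 - 2*k^2 - 12*k + 9)
(4) = -5.18*h - 1.32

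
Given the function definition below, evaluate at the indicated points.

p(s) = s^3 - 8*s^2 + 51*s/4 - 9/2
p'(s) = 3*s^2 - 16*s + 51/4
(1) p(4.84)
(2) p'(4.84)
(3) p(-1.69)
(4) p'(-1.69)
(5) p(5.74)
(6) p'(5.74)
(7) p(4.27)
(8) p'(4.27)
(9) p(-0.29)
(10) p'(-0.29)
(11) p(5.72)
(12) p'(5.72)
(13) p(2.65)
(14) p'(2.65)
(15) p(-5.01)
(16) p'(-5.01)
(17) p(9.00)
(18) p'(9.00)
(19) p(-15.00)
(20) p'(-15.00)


(1) = -16.81
(2) = 5.59
(3) = -53.72
(4) = 48.36
(5) = -5.78
(6) = 19.75
(7) = -18.07
(8) = -0.87
(9) = -8.89
(10) = 17.64
(11) = -6.17
(12) = 19.39
(13) = -8.28
(14) = -8.58
(15) = -394.93
(16) = 168.21
(17) = 191.25
(18) = 111.75
(19) = -5370.75
(20) = 927.75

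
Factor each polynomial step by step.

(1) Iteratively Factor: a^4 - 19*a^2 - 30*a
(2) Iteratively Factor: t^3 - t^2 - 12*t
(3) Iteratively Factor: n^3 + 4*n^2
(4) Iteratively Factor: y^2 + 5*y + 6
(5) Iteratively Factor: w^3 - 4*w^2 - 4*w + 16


(1) = (a + 2)*(a^3 - 2*a^2 - 15*a) = (a + 2)*(a + 3)*(a^2 - 5*a) = a*(a + 2)*(a + 3)*(a - 5)
(2) = (t + 3)*(t^2 - 4*t) = (t - 4)*(t + 3)*(t)
(3) = (n)*(n^2 + 4*n) = n^2*(n + 4)
(4) = (y + 3)*(y + 2)
(5) = (w - 4)*(w^2 - 4) = (w - 4)*(w + 2)*(w - 2)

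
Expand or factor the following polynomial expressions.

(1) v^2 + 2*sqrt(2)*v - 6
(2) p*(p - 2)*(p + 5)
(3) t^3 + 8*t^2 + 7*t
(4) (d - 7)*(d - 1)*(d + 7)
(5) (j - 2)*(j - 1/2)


(1) = (v - sqrt(2))*(v + 3*sqrt(2))
(2) = p^3 + 3*p^2 - 10*p
(3) = t*(t + 1)*(t + 7)
(4) = d^3 - d^2 - 49*d + 49
(5) = j^2 - 5*j/2 + 1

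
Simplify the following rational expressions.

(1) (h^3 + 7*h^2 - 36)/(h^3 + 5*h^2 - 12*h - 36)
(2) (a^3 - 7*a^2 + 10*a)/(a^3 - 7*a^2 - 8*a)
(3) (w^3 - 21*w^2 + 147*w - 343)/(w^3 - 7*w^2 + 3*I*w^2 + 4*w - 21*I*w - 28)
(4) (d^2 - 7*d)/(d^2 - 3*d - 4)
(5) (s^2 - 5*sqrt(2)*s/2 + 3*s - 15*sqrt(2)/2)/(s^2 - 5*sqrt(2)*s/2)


(1) = (h^2 + h - 6)/(h^2 - h - 6)
(2) = (a^2 - 7*a + 10)/(a^2 - 7*a - 8)
(3) = (w^2 - 14*w + 49)/(w^2 + 3*I*w + 4)
(4) = (d^2 - 7*d)/(d^2 - 3*d - 4)
(5) = (4*s + 12)/(4*s)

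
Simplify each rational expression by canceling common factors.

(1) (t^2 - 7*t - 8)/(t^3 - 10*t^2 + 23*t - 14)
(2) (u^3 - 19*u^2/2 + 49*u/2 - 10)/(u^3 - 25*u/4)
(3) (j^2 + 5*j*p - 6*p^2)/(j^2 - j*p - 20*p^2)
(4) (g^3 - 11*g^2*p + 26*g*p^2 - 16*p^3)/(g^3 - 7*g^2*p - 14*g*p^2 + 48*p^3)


(1) = (t^2 - 7*t - 8)/(t^3 - 10*t^2 + 23*t - 14)
(2) = (4*u^3 - 38*u^2 + 98*u - 40)/(4*u^3 - 25*u)
(3) = (-j^2 - 5*j*p + 6*p^2)/(-j^2 + j*p + 20*p^2)
(4) = (g - p)/(g + 3*p)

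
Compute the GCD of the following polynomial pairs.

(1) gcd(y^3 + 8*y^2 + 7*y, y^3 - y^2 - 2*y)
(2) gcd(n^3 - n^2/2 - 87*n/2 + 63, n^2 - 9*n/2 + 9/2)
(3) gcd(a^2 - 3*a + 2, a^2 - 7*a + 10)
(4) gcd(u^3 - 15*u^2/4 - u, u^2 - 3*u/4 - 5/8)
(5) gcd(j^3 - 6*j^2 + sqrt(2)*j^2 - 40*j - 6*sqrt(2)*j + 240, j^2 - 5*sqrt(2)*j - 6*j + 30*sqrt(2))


(1) = y^2 + y
(2) = gcd((n - 6)*(n - 3/2)*(n + 7), (n - 3)*(n - 3/2)) = n - 3/2
(3) = a - 2
(4) = gcd(u*(u - 4)*(u + 1/4), (u - 5/4)*(u + 1/2)) = 1
(5) = gcd((j - 6)*(j - 4*sqrt(2))*(j + 5*sqrt(2)), (j - 6)*(j - 5*sqrt(2))) = j - 6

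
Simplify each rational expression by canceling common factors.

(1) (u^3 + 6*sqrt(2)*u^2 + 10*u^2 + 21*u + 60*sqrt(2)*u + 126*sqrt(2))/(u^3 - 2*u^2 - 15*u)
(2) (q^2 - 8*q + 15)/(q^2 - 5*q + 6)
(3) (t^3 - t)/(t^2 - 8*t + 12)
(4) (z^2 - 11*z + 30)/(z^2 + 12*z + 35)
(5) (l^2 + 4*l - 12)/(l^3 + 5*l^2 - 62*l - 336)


(1) = (u^2 + u*(7 + 6*sqrt(2)) + 42*sqrt(2))/(u^2 - 5*u)
(2) = (q - 5)/(q - 2)
(3) = (t^3 - t)/(t^2 - 8*t + 12)
(4) = (z^2 - 11*z + 30)/(z^2 + 12*z + 35)
(5) = (l - 2)/(l^2 - l - 56)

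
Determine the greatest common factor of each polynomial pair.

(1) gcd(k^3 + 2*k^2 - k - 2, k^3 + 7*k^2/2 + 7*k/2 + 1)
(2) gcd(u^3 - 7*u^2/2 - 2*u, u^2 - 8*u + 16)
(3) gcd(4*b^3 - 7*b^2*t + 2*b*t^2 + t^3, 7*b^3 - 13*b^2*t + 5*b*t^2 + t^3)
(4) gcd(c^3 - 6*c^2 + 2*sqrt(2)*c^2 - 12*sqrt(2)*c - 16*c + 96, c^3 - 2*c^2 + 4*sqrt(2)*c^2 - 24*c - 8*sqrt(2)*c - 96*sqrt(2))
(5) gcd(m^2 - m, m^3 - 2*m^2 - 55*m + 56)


(1) = gcd((k - 1)*(k + 1)*(k + 2), (k + 1/2)*(k + 1)*(k + 2)) = k^2 + 3*k + 2
(2) = gcd(u*(u - 4)*(u + 1/2), (u - 4)^2) = u - 4
(3) = gcd((-b + t)^2*(4*b + t), (-b + t)^2*(7*b + t)) = b^2 - 2*b*t + t^2
(4) = gcd((c - 6)*(c - 2*sqrt(2))*(c + 4*sqrt(2)), (c - 6)*(c + 4)*(c + 4*sqrt(2))) = c^2 + c*(-6 + 4*sqrt(2)) - 24*sqrt(2)
(5) = m - 1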